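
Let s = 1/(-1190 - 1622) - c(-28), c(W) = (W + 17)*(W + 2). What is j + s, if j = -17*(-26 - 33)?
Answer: 2016203/2812 ≈ 717.00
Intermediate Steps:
j = 1003 (j = -17*(-59) = 1003)
c(W) = (2 + W)*(17 + W) (c(W) = (17 + W)*(2 + W) = (2 + W)*(17 + W))
s = -804233/2812 (s = 1/(-1190 - 1622) - (34 + (-28)**2 + 19*(-28)) = 1/(-2812) - (34 + 784 - 532) = -1/2812 - 1*286 = -1/2812 - 286 = -804233/2812 ≈ -286.00)
j + s = 1003 - 804233/2812 = 2016203/2812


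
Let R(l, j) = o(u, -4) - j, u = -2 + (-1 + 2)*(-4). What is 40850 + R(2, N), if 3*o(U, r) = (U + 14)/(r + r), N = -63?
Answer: 122738/3 ≈ 40913.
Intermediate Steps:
u = -6 (u = -2 + 1*(-4) = -2 - 4 = -6)
o(U, r) = (14 + U)/(6*r) (o(U, r) = ((U + 14)/(r + r))/3 = ((14 + U)/((2*r)))/3 = ((14 + U)*(1/(2*r)))/3 = ((14 + U)/(2*r))/3 = (14 + U)/(6*r))
R(l, j) = -⅓ - j (R(l, j) = (⅙)*(14 - 6)/(-4) - j = (⅙)*(-¼)*8 - j = -⅓ - j)
40850 + R(2, N) = 40850 + (-⅓ - 1*(-63)) = 40850 + (-⅓ + 63) = 40850 + 188/3 = 122738/3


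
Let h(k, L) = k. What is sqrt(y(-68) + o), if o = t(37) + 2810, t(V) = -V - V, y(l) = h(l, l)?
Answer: 2*sqrt(667) ≈ 51.653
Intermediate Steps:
y(l) = l
t(V) = -2*V
o = 2736 (o = -2*37 + 2810 = -74 + 2810 = 2736)
sqrt(y(-68) + o) = sqrt(-68 + 2736) = sqrt(2668) = 2*sqrt(667)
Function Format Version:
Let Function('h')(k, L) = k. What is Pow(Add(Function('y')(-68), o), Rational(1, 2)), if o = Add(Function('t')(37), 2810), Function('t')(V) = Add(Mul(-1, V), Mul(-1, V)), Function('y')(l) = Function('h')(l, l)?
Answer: Mul(2, Pow(667, Rational(1, 2))) ≈ 51.653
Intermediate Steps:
Function('y')(l) = l
Function('t')(V) = Mul(-2, V)
o = 2736 (o = Add(Mul(-2, 37), 2810) = Add(-74, 2810) = 2736)
Pow(Add(Function('y')(-68), o), Rational(1, 2)) = Pow(Add(-68, 2736), Rational(1, 2)) = Pow(2668, Rational(1, 2)) = Mul(2, Pow(667, Rational(1, 2)))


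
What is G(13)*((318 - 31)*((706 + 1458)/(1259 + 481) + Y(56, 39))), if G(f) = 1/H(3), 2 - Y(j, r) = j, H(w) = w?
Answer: -6586363/1305 ≈ -5047.0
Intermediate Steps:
Y(j, r) = 2 - j
G(f) = ⅓ (G(f) = 1/3 = ⅓)
G(13)*((318 - 31)*((706 + 1458)/(1259 + 481) + Y(56, 39))) = ((318 - 31)*((706 + 1458)/(1259 + 481) + (2 - 1*56)))/3 = (287*(2164/1740 + (2 - 56)))/3 = (287*(2164*(1/1740) - 54))/3 = (287*(541/435 - 54))/3 = (287*(-22949/435))/3 = (⅓)*(-6586363/435) = -6586363/1305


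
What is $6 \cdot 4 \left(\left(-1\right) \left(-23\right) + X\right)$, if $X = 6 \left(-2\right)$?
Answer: $264$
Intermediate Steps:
$X = -12$
$6 \cdot 4 \left(\left(-1\right) \left(-23\right) + X\right) = 6 \cdot 4 \left(\left(-1\right) \left(-23\right) - 12\right) = 24 \left(23 - 12\right) = 24 \cdot 11 = 264$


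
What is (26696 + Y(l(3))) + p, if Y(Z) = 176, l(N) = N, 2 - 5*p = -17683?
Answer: 30409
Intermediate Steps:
p = 3537 (p = ⅖ - ⅕*(-17683) = ⅖ + 17683/5 = 3537)
(26696 + Y(l(3))) + p = (26696 + 176) + 3537 = 26872 + 3537 = 30409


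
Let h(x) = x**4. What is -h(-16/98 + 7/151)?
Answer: -559840650625/2997037032530401 ≈ -0.00018680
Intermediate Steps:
-h(-16/98 + 7/151) = -(-16/98 + 7/151)**4 = -(-16*1/98 + 7*(1/151))**4 = -(-8/49 + 7/151)**4 = -(-865/7399)**4 = -1*559840650625/2997037032530401 = -559840650625/2997037032530401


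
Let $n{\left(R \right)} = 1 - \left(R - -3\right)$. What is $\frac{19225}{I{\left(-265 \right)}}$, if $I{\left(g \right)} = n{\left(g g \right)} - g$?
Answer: $- \frac{19225}{69962} \approx -0.27479$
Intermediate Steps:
$n{\left(R \right)} = -2 - R$ ($n{\left(R \right)} = 1 - \left(R + 3\right) = 1 - \left(3 + R\right) = -2 - R$)
$I{\left(g \right)} = -2 - g - g^{2}$ ($I{\left(g \right)} = \left(-2 - g g\right) - g = \left(-2 - g^{2}\right) - g = -2 - g - g^{2}$)
$\frac{19225}{I{\left(-265 \right)}} = \frac{19225}{-2 - -265 - \left(-265\right)^{2}} = \frac{19225}{-2 + 265 - 70225} = \frac{19225}{-69962} = 19225 \left(- \frac{1}{69962}\right) = - \frac{19225}{69962}$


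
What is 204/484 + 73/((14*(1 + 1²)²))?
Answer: 11689/6776 ≈ 1.7251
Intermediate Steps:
204/484 + 73/((14*(1 + 1²)²)) = 204*(1/484) + 73/((14*(1 + 1)²)) = 51/121 + 73/((14*2²)) = 51/121 + 73/((14*4)) = 51/121 + 73/56 = 11689/6776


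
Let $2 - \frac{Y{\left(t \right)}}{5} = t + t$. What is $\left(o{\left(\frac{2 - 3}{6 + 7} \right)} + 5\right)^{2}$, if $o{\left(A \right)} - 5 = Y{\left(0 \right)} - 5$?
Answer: $225$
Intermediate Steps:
$Y{\left(t \right)} = 10 - 10 t$ ($Y{\left(t \right)} = 10 - 5 \left(t + t\right) = 10 - 5 \cdot 2 t = 10 - 10 t$)
$o{\left(A \right)} = 10$ ($o{\left(A \right)} = 5 + \left(\left(10 - 0\right) - 5\right) = 5 + \left(\left(10 + 0\right) - 5\right) = 5 + \left(10 - 5\right) = 5 + 5 = 10$)
$\left(o{\left(\frac{2 - 3}{6 + 7} \right)} + 5\right)^{2} = \left(10 + 5\right)^{2} = 15^{2} = 225$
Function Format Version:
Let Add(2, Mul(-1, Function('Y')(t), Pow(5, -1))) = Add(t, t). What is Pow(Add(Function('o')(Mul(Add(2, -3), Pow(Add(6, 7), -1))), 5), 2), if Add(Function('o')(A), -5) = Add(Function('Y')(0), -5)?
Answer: 225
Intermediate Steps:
Function('Y')(t) = Add(10, Mul(-10, t)) (Function('Y')(t) = Add(10, Mul(-5, Add(t, t))) = Add(10, Mul(-5, Mul(2, t))) = Add(10, Mul(-10, t)))
Function('o')(A) = 10 (Function('o')(A) = Add(5, Add(Add(10, Mul(-10, 0)), -5)) = Add(5, Add(Add(10, 0), -5)) = Add(5, Add(10, -5)) = Add(5, 5) = 10)
Pow(Add(Function('o')(Mul(Add(2, -3), Pow(Add(6, 7), -1))), 5), 2) = Pow(Add(10, 5), 2) = Pow(15, 2) = 225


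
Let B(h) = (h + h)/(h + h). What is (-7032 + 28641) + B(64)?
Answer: 21610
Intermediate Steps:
B(h) = 1 (B(h) = (2*h)/((2*h)) = (2*h)*(1/(2*h)) = 1)
(-7032 + 28641) + B(64) = (-7032 + 28641) + 1 = 21609 + 1 = 21610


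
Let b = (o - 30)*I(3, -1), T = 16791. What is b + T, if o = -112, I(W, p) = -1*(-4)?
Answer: 16223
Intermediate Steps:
I(W, p) = 4
b = -568 (b = (-112 - 30)*4 = -142*4 = -568)
b + T = -568 + 16791 = 16223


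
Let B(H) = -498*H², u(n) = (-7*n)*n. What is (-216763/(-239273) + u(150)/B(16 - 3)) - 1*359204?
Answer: -1205580731341833/3356282371 ≈ -3.5920e+5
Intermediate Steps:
u(n) = -7*n²
(-216763/(-239273) + u(150)/B(16 - 3)) - 1*359204 = (-216763/(-239273) + (-7*150²)/((-498*(16 - 3)²))) - 1*359204 = (-216763*(-1/239273) + (-7*22500)/((-498*13²))) - 359204 = (216763/239273 - 157500/((-498*169))) - 359204 = (216763/239273 - 157500/(-84162)) - 359204 = (216763/239273 - 157500*(-1/84162)) - 359204 = (216763/239273 + 26250/14027) - 359204 = 9321450851/3356282371 - 359204 = -1205580731341833/3356282371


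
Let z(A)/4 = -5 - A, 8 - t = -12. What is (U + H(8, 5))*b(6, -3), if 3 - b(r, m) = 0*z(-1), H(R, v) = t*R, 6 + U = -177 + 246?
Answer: 669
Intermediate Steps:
t = 20 (t = 8 - 1*(-12) = 8 + 12 = 20)
z(A) = -20 - 4*A (z(A) = 4*(-5 - A) = -20 - 4*A)
U = 63 (U = -6 + (-177 + 246) = -6 + 69 = 63)
H(R, v) = 20*R
b(r, m) = 3 (b(r, m) = 3 - 0*(-20 - 4*(-1)) = 3 - 0*(-20 + 4) = 3 - 0*(-16) = 3 - 1*0 = 3 + 0 = 3)
(U + H(8, 5))*b(6, -3) = (63 + 20*8)*3 = (63 + 160)*3 = 223*3 = 669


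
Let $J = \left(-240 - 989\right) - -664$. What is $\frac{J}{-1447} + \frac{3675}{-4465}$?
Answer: $- \frac{559000}{1292171} \approx -0.43261$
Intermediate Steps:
$J = -565$ ($J = -1229 + 664 = -565$)
$\frac{J}{-1447} + \frac{3675}{-4465} = - \frac{565}{-1447} + \frac{3675}{-4465} = \left(-565\right) \left(- \frac{1}{1447}\right) + 3675 \left(- \frac{1}{4465}\right) = \frac{565}{1447} - \frac{735}{893} = - \frac{559000}{1292171}$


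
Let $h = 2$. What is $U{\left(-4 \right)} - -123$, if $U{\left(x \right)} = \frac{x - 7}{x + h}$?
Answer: $\frac{257}{2} \approx 128.5$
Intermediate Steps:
$U{\left(x \right)} = \frac{-7 + x}{2 + x}$ ($U{\left(x \right)} = \frac{x - 7}{x + 2} = \frac{-7 + x}{2 + x}$)
$U{\left(-4 \right)} - -123 = \frac{-7 - 4}{2 - 4} - -123 = \frac{1}{-2} \left(-11\right) + 123 = \left(- \frac{1}{2}\right) \left(-11\right) + 123 = \frac{11}{2} + 123 = \frac{257}{2}$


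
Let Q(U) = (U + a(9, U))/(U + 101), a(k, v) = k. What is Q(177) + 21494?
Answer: 2987759/139 ≈ 21495.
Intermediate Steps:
Q(U) = (9 + U)/(101 + U) (Q(U) = (U + 9)/(U + 101) = (9 + U)/(101 + U))
Q(177) + 21494 = (9 + 177)/(101 + 177) + 21494 = 186/278 + 21494 = (1/278)*186 + 21494 = 93/139 + 21494 = 2987759/139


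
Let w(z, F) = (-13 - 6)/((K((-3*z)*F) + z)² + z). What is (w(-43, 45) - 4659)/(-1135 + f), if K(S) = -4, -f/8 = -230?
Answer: -531127/80370 ≈ -6.6085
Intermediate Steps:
f = 1840 (f = -8*(-230) = 1840)
w(z, F) = -19/(z + (-4 + z)²) (w(z, F) = (-13 - 6)/((-4 + z)² + z) = -19/(z + (-4 + z)²))
(w(-43, 45) - 4659)/(-1135 + f) = (-19/(-43 + (-4 - 43)²) - 4659)/(-1135 + 1840) = (-19/(-43 + (-47)²) - 4659)/705 = (-19/(-43 + 2209) - 4659)*(1/705) = (-19/2166 - 4659)*(1/705) = (-19*1/2166 - 4659)*(1/705) = (-1/114 - 4659)*(1/705) = -531127/114*1/705 = -531127/80370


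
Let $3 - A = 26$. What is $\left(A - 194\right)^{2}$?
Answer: $47089$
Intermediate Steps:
$A = -23$ ($A = 3 - 26 = -23$)
$\left(A - 194\right)^{2} = \left(-23 - 194\right)^{2} = \left(-217\right)^{2} = 47089$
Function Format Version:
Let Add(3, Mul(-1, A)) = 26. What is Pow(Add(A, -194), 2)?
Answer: 47089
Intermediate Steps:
A = -23 (A = Add(3, Mul(-1, 26)) = Add(3, -26) = -23)
Pow(Add(A, -194), 2) = Pow(Add(-23, -194), 2) = Pow(-217, 2) = 47089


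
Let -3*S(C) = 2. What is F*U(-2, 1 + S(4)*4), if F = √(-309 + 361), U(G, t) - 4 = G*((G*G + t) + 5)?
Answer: -64*√13/3 ≈ -76.918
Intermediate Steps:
S(C) = -⅔ (S(C) = -⅓*2 = -⅔)
U(G, t) = 4 + G*(5 + t + G²) (U(G, t) = 4 + G*((G*G + t) + 5) = 4 + G*((G² + t) + 5) = 4 + G*((t + G²) + 5) = 4 + G*(5 + t + G²))
F = 2*√13 (F = √52 = 2*√13 ≈ 7.2111)
F*U(-2, 1 + S(4)*4) = (2*√13)*(4 + (-2)³ + 5*(-2) - 2*(1 - ⅔*4)) = (2*√13)*(4 - 8 - 10 - 2*(1 - 8/3)) = (2*√13)*(4 - 8 - 10 - 2*(-5/3)) = (2*√13)*(4 - 8 - 10 + 10/3) = (2*√13)*(-32/3) = -64*√13/3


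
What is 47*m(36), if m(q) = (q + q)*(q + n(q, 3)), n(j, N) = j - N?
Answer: 233496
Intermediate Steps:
m(q) = 2*q*(-3 + 2*q) (m(q) = (q + q)*(q + (q - 1*3)) = (2*q)*(q + (q - 3)) = (2*q)*(q + (-3 + q)) = (2*q)*(-3 + 2*q) = 2*q*(-3 + 2*q))
47*m(36) = 47*(2*36*(-3 + 2*36)) = 47*(2*36*(-3 + 72)) = 47*(2*36*69) = 47*4968 = 233496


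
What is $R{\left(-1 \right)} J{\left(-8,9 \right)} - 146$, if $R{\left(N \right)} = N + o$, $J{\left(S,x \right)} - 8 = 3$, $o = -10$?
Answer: $-267$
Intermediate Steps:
$J{\left(S,x \right)} = 11$ ($J{\left(S,x \right)} = 8 + 3 = 11$)
$R{\left(N \right)} = -10 + N$ ($R{\left(N \right)} = N - 10 = -10 + N$)
$R{\left(-1 \right)} J{\left(-8,9 \right)} - 146 = \left(-10 - 1\right) 11 - 146 = \left(-11\right) 11 - 146 = -121 - 146 = -267$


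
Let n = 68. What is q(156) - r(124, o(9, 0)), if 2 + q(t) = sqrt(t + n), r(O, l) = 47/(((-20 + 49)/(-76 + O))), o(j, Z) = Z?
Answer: -2314/29 + 4*sqrt(14) ≈ -64.826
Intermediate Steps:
r(O, l) = -3572/29 + 47*O/29 (r(O, l) = 47/((29/(-76 + O))) = 47*(-76/29 + O/29) = -3572/29 + 47*O/29)
q(t) = -2 + sqrt(68 + t) (q(t) = -2 + sqrt(t + 68) = -2 + sqrt(68 + t))
q(156) - r(124, o(9, 0)) = (-2 + sqrt(68 + 156)) - (-3572/29 + (47/29)*124) = (-2 + sqrt(224)) - (-3572/29 + 5828/29) = (-2 + 4*sqrt(14)) - 1*2256/29 = (-2 + 4*sqrt(14)) - 2256/29 = -2314/29 + 4*sqrt(14)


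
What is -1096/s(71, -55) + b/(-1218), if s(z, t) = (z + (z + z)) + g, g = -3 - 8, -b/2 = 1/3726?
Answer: -1243485331/229182534 ≈ -5.4257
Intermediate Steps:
b = -1/1863 (b = -2/3726 = -2*1/3726 = -1/1863 ≈ -0.00053677)
g = -11
s(z, t) = -11 + 3*z (s(z, t) = (z + (z + z)) - 11 = (z + 2*z) - 11 = 3*z - 11 = -11 + 3*z)
-1096/s(71, -55) + b/(-1218) = -1096/(-11 + 3*71) - 1/1863/(-1218) = -1096/(-11 + 213) - 1/1863*(-1/1218) = -1096/202 + 1/2269134 = -1096*1/202 + 1/2269134 = -548/101 + 1/2269134 = -1243485331/229182534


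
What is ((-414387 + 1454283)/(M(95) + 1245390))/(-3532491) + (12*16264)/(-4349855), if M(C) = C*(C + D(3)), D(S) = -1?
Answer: -2402137116433009/53537944185071910 ≈ -0.044868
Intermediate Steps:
M(C) = C*(-1 + C) (M(C) = C*(C - 1) = C*(-1 + C))
((-414387 + 1454283)/(M(95) + 1245390))/(-3532491) + (12*16264)/(-4349855) = ((-414387 + 1454283)/(95*(-1 + 95) + 1245390))/(-3532491) + (12*16264)/(-4349855) = (1039896/(95*94 + 1245390))*(-1/3532491) + 195168*(-1/4349855) = (1039896/(8930 + 1245390))*(-1/3532491) - 195168/4349855 = (1039896/1254320)*(-1/3532491) - 195168/4349855 = (1039896*(1/1254320))*(-1/3532491) - 195168/4349855 = (129987/156790)*(-1/3532491) - 195168/4349855 = -14443/61539918210 - 195168/4349855 = -2402137116433009/53537944185071910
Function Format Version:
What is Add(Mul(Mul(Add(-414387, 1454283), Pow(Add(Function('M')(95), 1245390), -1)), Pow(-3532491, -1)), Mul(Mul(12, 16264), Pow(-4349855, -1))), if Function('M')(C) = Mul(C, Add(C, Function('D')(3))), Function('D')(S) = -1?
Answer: Rational(-2402137116433009, 53537944185071910) ≈ -0.044868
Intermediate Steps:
Function('M')(C) = Mul(C, Add(-1, C)) (Function('M')(C) = Mul(C, Add(C, -1)) = Mul(C, Add(-1, C)))
Add(Mul(Mul(Add(-414387, 1454283), Pow(Add(Function('M')(95), 1245390), -1)), Pow(-3532491, -1)), Mul(Mul(12, 16264), Pow(-4349855, -1))) = Add(Mul(Mul(Add(-414387, 1454283), Pow(Add(Mul(95, Add(-1, 95)), 1245390), -1)), Pow(-3532491, -1)), Mul(Mul(12, 16264), Pow(-4349855, -1))) = Add(Mul(Mul(1039896, Pow(Add(Mul(95, 94), 1245390), -1)), Rational(-1, 3532491)), Mul(195168, Rational(-1, 4349855))) = Add(Mul(Mul(1039896, Pow(Add(8930, 1245390), -1)), Rational(-1, 3532491)), Rational(-195168, 4349855)) = Add(Mul(Mul(1039896, Pow(1254320, -1)), Rational(-1, 3532491)), Rational(-195168, 4349855)) = Add(Mul(Mul(1039896, Rational(1, 1254320)), Rational(-1, 3532491)), Rational(-195168, 4349855)) = Add(Mul(Rational(129987, 156790), Rational(-1, 3532491)), Rational(-195168, 4349855)) = Add(Rational(-14443, 61539918210), Rational(-195168, 4349855)) = Rational(-2402137116433009, 53537944185071910)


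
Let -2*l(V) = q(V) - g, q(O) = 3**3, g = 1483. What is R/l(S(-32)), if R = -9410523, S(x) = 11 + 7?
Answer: -9410523/728 ≈ -12927.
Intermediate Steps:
S(x) = 18
q(O) = 27
l(V) = 728 (l(V) = -(27 - 1*1483)/2 = -(27 - 1483)/2 = -1/2*(-1456) = 728)
R/l(S(-32)) = -9410523/728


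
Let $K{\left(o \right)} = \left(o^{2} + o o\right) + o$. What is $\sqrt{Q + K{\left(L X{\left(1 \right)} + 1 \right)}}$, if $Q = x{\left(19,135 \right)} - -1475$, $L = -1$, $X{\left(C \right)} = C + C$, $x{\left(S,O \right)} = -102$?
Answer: $\sqrt{1374} \approx 37.068$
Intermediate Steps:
$X{\left(C \right)} = 2 C$
$K{\left(o \right)} = o + 2 o^{2}$ ($K{\left(o \right)} = \left(o^{2} + o^{2}\right) + o = 2 o^{2} + o = o + 2 o^{2}$)
$Q = 1373$ ($Q = -102 - -1475 = -102 + 1475 = 1373$)
$\sqrt{Q + K{\left(L X{\left(1 \right)} + 1 \right)}} = \sqrt{1373 + \left(- 2 \cdot 1 + 1\right) \left(1 + 2 \left(- 2 \cdot 1 + 1\right)\right)} = \sqrt{1373 + \left(\left(-1\right) 2 + 1\right) \left(1 + 2 \left(\left(-1\right) 2 + 1\right)\right)} = \sqrt{1373 + \left(-2 + 1\right) \left(1 + 2 \left(-2 + 1\right)\right)} = \sqrt{1373 - \left(1 + 2 \left(-1\right)\right)} = \sqrt{1373 - \left(1 - 2\right)} = \sqrt{1373 - -1} = \sqrt{1373 + 1} = \sqrt{1374}$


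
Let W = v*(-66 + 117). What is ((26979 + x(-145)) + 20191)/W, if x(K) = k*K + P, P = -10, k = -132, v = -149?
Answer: -1300/149 ≈ -8.7248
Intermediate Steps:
x(K) = -10 - 132*K (x(K) = -132*K - 10 = -10 - 132*K)
W = -7599 (W = -149*(-66 + 117) = -149*51 = -7599)
((26979 + x(-145)) + 20191)/W = ((26979 + (-10 - 132*(-145))) + 20191)/(-7599) = ((26979 + (-10 + 19140)) + 20191)*(-1/7599) = ((26979 + 19130) + 20191)*(-1/7599) = (46109 + 20191)*(-1/7599) = 66300*(-1/7599) = -1300/149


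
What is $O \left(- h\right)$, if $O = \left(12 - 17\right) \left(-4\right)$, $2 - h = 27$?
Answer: $500$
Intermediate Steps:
$h = -25$ ($h = 2 - 27 = -25$)
$O = 20$ ($O = \left(-5\right) \left(-4\right) = 20$)
$O \left(- h\right) = 20 \left(\left(-1\right) \left(-25\right)\right) = 20 \cdot 25 = 500$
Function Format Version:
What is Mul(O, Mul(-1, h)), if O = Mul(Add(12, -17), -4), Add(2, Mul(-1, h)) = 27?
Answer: 500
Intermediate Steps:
h = -25 (h = Add(2, Mul(-1, 27)) = Add(2, -27) = -25)
O = 20 (O = Mul(-5, -4) = 20)
Mul(O, Mul(-1, h)) = Mul(20, Mul(-1, -25)) = Mul(20, 25) = 500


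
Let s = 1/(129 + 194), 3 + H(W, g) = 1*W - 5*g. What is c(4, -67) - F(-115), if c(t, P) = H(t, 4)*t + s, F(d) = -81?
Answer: 1616/323 ≈ 5.0031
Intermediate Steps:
H(W, g) = -3 + W - 5*g (H(W, g) = -3 + (1*W - 5*g) = -3 + (W - 5*g) = -3 + W - 5*g)
s = 1/323 ≈ 0.0030960
c(t, P) = 1/323 + t*(-23 + t) (c(t, P) = (-3 + t - 5*4)*t + 1/323 = (-3 + t - 20)*t + 1/323 = (-23 + t)*t + 1/323 = t*(-23 + t) + 1/323 = 1/323 + t*(-23 + t))
c(4, -67) - F(-115) = (1/323 + 4*(-23 + 4)) - 1*(-81) = (1/323 + 4*(-19)) + 81 = (1/323 - 76) + 81 = -24547/323 + 81 = 1616/323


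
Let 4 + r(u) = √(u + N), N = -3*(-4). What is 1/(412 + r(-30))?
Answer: 68/27747 - I*√2/55494 ≈ 0.0024507 - 2.5484e-5*I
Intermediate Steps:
N = 12
r(u) = -4 + √(12 + u) (r(u) = -4 + √(u + 12) = -4 + √(12 + u))
1/(412 + r(-30)) = 1/(412 + (-4 + √(12 - 30))) = 1/(412 + (-4 + √(-18))) = 1/(412 + (-4 + 3*I*√2)) = 1/(408 + 3*I*√2)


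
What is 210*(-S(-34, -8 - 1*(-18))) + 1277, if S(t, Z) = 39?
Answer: -6913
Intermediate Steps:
210*(-S(-34, -8 - 1*(-18))) + 1277 = 210*(-1*39) + 1277 = 210*(-39) + 1277 = -8190 + 1277 = -6913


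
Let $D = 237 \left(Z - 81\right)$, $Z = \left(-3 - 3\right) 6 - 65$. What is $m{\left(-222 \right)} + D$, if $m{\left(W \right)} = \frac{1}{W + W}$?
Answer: $- \frac{19151497}{444} \approx -43134.0$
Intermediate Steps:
$m{\left(W \right)} = \frac{1}{2 W}$
$Z = -101$ ($Z = \left(-6\right) 6 - 65 = -36 - 65 = -101$)
$D = -43134$ ($D = 237 \left(-101 - 81\right) = 237 \left(-182\right) = -43134$)
$m{\left(-222 \right)} + D = \frac{1}{2 \left(-222\right)} - 43134 = \frac{1}{2} \left(- \frac{1}{222}\right) - 43134 = - \frac{1}{444} - 43134 = - \frac{19151497}{444}$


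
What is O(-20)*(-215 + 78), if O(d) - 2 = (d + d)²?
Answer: -219474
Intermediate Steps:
O(d) = 2 + 4*d² (O(d) = 2 + (d + d)² = 2 + (2*d)² = 2 + 4*d²)
O(-20)*(-215 + 78) = (2 + 4*(-20)²)*(-215 + 78) = (2 + 4*400)*(-137) = (2 + 1600)*(-137) = 1602*(-137) = -219474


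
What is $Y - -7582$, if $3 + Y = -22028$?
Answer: $-14449$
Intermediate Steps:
$Y = -22031$ ($Y = -3 - 22028 = -22031$)
$Y - -7582 = -22031 - -7582 = -22031 + 7582 = -14449$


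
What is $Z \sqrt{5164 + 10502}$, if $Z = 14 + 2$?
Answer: $16 \sqrt{15666} \approx 2002.6$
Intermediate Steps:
$Z = 16$
$Z \sqrt{5164 + 10502} = 16 \sqrt{5164 + 10502} = 16 \sqrt{15666}$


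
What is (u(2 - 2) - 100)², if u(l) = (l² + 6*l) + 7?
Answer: 8649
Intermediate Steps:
u(l) = 7 + l² + 6*l
(u(2 - 2) - 100)² = ((7 + (2 - 2)² + 6*(2 - 2)) - 100)² = ((7 + 0² + 6*0) - 100)² = ((7 + 0 + 0) - 100)² = (7 - 100)² = (-93)² = 8649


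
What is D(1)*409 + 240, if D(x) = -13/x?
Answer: -5077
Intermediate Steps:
D(1)*409 + 240 = -13/1*409 + 240 = -13*1*409 + 240 = -13*409 + 240 = -5317 + 240 = -5077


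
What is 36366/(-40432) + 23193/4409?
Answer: 20457939/4691176 ≈ 4.3609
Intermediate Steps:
36366/(-40432) + 23193/4409 = 36366*(-1/40432) + 23193*(1/4409) = -957/1064 + 23193/4409 = 20457939/4691176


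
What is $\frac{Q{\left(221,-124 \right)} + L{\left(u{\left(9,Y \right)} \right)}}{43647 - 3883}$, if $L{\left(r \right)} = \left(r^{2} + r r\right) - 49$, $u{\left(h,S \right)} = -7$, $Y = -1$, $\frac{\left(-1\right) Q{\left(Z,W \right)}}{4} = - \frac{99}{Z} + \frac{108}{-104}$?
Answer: $\frac{12143}{8787844} \approx 0.0013818$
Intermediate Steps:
$Q{\left(Z,W \right)} = \frac{54}{13} + \frac{396}{Z}$ ($Q{\left(Z,W \right)} = - 4 \left(- \frac{99}{Z} + \frac{108}{-104}\right) = - 4 \left(- \frac{99}{Z} + 108 \left(- \frac{1}{104}\right)\right) = - 4 \left(- \frac{99}{Z} - \frac{27}{26}\right) = - 4 \left(- \frac{27}{26} - \frac{99}{Z}\right) = \frac{54}{13} + \frac{396}{Z}$)
$L{\left(r \right)} = -49 + 2 r^{2}$ ($L{\left(r \right)} = \left(r^{2} + r^{2}\right) - 49 = 2 r^{2} - 49 = -49 + 2 r^{2}$)
$\frac{Q{\left(221,-124 \right)} + L{\left(u{\left(9,Y \right)} \right)}}{43647 - 3883} = \frac{\left(\frac{54}{13} + \frac{396}{221}\right) - \left(49 - 2 \left(-7\right)^{2}\right)}{43647 - 3883} = \frac{\left(\frac{54}{13} + 396 \cdot \frac{1}{221}\right) + \left(-49 + 2 \cdot 49\right)}{39764} = \left(\left(\frac{54}{13} + \frac{396}{221}\right) + \left(-49 + 98\right)\right) \frac{1}{39764} = \left(\frac{1314}{221} + 49\right) \frac{1}{39764} = \frac{12143}{221} \cdot \frac{1}{39764} = \frac{12143}{8787844}$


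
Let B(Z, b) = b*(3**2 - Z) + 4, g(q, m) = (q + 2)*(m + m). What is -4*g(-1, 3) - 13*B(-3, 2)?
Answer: -388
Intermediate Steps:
g(q, m) = 2*m*(2 + q) (g(q, m) = (2 + q)*(2*m) = 2*m*(2 + q))
B(Z, b) = 4 + b*(9 - Z) (B(Z, b) = b*(9 - Z) + 4 = 4 + b*(9 - Z))
-4*g(-1, 3) - 13*B(-3, 2) = -8*3*(2 - 1) - 13*(4 + 9*2 - 1*(-3)*2) = -8*3 - 13*(4 + 18 + 6) = -4*6 - 13*28 = -24 - 364 = -388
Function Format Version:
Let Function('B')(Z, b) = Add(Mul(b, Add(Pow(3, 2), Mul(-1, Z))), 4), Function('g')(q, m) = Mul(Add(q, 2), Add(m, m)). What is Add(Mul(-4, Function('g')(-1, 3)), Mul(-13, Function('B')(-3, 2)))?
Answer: -388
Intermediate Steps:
Function('g')(q, m) = Mul(2, m, Add(2, q)) (Function('g')(q, m) = Mul(Add(2, q), Mul(2, m)) = Mul(2, m, Add(2, q)))
Function('B')(Z, b) = Add(4, Mul(b, Add(9, Mul(-1, Z)))) (Function('B')(Z, b) = Add(Mul(b, Add(9, Mul(-1, Z))), 4) = Add(4, Mul(b, Add(9, Mul(-1, Z)))))
Add(Mul(-4, Function('g')(-1, 3)), Mul(-13, Function('B')(-3, 2))) = Add(Mul(-4, Mul(2, 3, Add(2, -1))), Mul(-13, Add(4, Mul(9, 2), Mul(-1, -3, 2)))) = Add(Mul(-4, Mul(2, 3, 1)), Mul(-13, Add(4, 18, 6))) = Add(Mul(-4, 6), Mul(-13, 28)) = Add(-24, -364) = -388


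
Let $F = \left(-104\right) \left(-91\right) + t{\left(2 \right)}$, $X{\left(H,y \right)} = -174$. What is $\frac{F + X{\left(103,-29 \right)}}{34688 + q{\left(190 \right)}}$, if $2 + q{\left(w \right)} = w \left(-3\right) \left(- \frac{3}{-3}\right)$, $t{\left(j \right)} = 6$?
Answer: $\frac{2324}{8529} \approx 0.27248$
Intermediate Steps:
$q{\left(w \right)} = -2 - 3 w$ ($q{\left(w \right)} = -2 + w \left(-3\right) \left(- \frac{3}{-3}\right) = -2 + - 3 w \left(\left(-3\right) \left(- \frac{1}{3}\right)\right) = -2 + - 3 w 1 = -2 - 3 w$)
$F = 9470$ ($F = \left(-104\right) \left(-91\right) + 6 = 9464 + 6 = 9470$)
$\frac{F + X{\left(103,-29 \right)}}{34688 + q{\left(190 \right)}} = \frac{9470 - 174}{34688 - 572} = \frac{9296}{34688 - 572} = \frac{9296}{34116} = 9296 \cdot \frac{1}{34116} = \frac{2324}{8529}$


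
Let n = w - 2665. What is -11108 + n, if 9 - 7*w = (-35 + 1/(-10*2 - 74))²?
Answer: -862638753/61852 ≈ -13947.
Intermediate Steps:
w = -10751157/61852 (w = 9/7 - (-35 + 1/(-10*2 - 74))²/7 = 9/7 - (-35 + 1/(-20 - 74))²/7 = 9/7 - (-35 + 1/(-94))²/7 = 9/7 - (-35 - 1/94)²/7 = 9/7 - (-3291/94)²/7 = 9/7 - ⅐*10830681/8836 = 9/7 - 10830681/61852 = -10751157/61852 ≈ -173.82)
n = -175586737/61852 (n = -10751157/61852 - 2665 = -175586737/61852 ≈ -2838.8)
-11108 + n = -11108 - 175586737/61852 = -862638753/61852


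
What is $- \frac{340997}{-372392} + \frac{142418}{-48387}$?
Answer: $- \frac{36535502017}{18018931704} \approx -2.0276$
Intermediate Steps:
$- \frac{340997}{-372392} + \frac{142418}{-48387} = \left(-340997\right) \left(- \frac{1}{372392}\right) + 142418 \left(- \frac{1}{48387}\right) = \frac{340997}{372392} - \frac{142418}{48387} = - \frac{36535502017}{18018931704}$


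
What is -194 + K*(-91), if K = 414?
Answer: -37868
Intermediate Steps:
-194 + K*(-91) = -194 + 414*(-91) = -194 - 37674 = -37868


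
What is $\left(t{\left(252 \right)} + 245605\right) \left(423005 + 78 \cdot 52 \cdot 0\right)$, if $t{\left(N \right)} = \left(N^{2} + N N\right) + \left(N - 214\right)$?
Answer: $157633236255$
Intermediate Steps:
$t{\left(N \right)} = -214 + N + 2 N^{2}$ ($t{\left(N \right)} = \left(N^{2} + N^{2}\right) + \left(-214 + N\right) = 2 N^{2} + \left(-214 + N\right) = -214 + N + 2 N^{2}$)
$\left(t{\left(252 \right)} + 245605\right) \left(423005 + 78 \cdot 52 \cdot 0\right) = \left(\left(-214 + 252 + 2 \cdot 252^{2}\right) + 245605\right) \left(423005 + 78 \cdot 52 \cdot 0\right) = \left(\left(-214 + 252 + 2 \cdot 63504\right) + 245605\right) \left(423005 + 4056 \cdot 0\right) = \left(\left(-214 + 252 + 127008\right) + 245605\right) \left(423005 + 0\right) = \left(127046 + 245605\right) 423005 = 372651 \cdot 423005 = 157633236255$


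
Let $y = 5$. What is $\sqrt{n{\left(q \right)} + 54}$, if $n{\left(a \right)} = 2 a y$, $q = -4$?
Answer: $\sqrt{14} \approx 3.7417$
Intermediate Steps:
$n{\left(a \right)} = 10 a$ ($n{\left(a \right)} = 2 a 5 = 10 a$)
$\sqrt{n{\left(q \right)} + 54} = \sqrt{10 \left(-4\right) + 54} = \sqrt{-40 + 54} = \sqrt{14}$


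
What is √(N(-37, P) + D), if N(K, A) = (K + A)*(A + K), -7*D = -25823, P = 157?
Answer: √18089 ≈ 134.50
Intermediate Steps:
D = 3689 (D = -⅐*(-25823) = 3689)
N(K, A) = (A + K)² (N(K, A) = (A + K)*(A + K) = (A + K)²)
√(N(-37, P) + D) = √((157 - 37)² + 3689) = √(120² + 3689) = √(14400 + 3689) = √18089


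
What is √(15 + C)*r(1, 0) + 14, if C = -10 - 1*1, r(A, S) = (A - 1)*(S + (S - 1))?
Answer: 14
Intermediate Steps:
r(A, S) = (-1 + A)*(-1 + 2*S) (r(A, S) = (-1 + A)*(S + (-1 + S)) = (-1 + A)*(-1 + 2*S))
C = -11 (C = -10 - 1 = -11)
√(15 + C)*r(1, 0) + 14 = √(15 - 11)*(1 - 1*1 - 2*0 + 2*1*0) + 14 = √4*(1 - 1 + 0 + 0) + 14 = 2*0 + 14 = 0 + 14 = 14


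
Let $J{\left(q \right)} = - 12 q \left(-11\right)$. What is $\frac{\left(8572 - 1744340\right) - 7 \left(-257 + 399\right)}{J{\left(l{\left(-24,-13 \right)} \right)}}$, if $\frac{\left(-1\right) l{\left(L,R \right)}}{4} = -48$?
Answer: $- \frac{868381}{12672} \approx -68.528$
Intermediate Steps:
$l{\left(L,R \right)} = 192$ ($l{\left(L,R \right)} = \left(-4\right) \left(-48\right) = 192$)
$J{\left(q \right)} = 132 q$
$\frac{\left(8572 - 1744340\right) - 7 \left(-257 + 399\right)}{J{\left(l{\left(-24,-13 \right)} \right)}} = \frac{\left(8572 - 1744340\right) - 7 \left(-257 + 399\right)}{132 \cdot 192} = \frac{-1735768 - 994}{25344} = \left(-1735768 - 994\right) \frac{1}{25344} = \left(-1736762\right) \frac{1}{25344} = - \frac{868381}{12672}$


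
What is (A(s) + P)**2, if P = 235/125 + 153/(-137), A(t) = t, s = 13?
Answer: 2222085321/11730625 ≈ 189.43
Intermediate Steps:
P = 2614/3425 (P = 235*(1/125) + 153*(-1/137) = 47/25 - 153/137 = 2614/3425 ≈ 0.76321)
(A(s) + P)**2 = (13 + 2614/3425)**2 = (47139/3425)**2 = 2222085321/11730625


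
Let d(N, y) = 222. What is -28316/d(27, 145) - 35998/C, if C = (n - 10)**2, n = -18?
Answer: -7547825/43512 ≈ -173.47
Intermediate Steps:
C = 784 (C = (-18 - 10)**2 = (-28)**2 = 784)
-28316/d(27, 145) - 35998/C = -28316/222 - 35998/784 = -28316*1/222 - 35998*1/784 = -14158/111 - 17999/392 = -7547825/43512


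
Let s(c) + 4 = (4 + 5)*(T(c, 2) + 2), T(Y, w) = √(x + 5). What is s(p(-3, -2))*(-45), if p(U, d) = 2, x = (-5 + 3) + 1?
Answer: -1440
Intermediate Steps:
x = -1 (x = -2 + 1 = -1)
T(Y, w) = 2 (T(Y, w) = √(-1 + 5) = √4 = 2)
s(c) = 32 (s(c) = -4 + (4 + 5)*(2 + 2) = -4 + 9*4 = -4 + 36 = 32)
s(p(-3, -2))*(-45) = 32*(-45) = -1440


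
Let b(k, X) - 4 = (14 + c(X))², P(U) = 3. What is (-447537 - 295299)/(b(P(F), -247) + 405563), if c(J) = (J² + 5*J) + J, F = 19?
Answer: -61903/295461354 ≈ -0.00020951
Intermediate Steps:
c(J) = J² + 6*J
b(k, X) = 4 + (14 + X*(6 + X))²
(-447537 - 295299)/(b(P(F), -247) + 405563) = (-447537 - 295299)/((4 + (14 - 247*(6 - 247))²) + 405563) = -742836/((4 + (14 - 247*(-241))²) + 405563) = -742836/((4 + (14 + 59527)²) + 405563) = -742836/((4 + 59541²) + 405563) = -742836/((4 + 3545130681) + 405563) = -742836/(3545130685 + 405563) = -742836/3545536248 = -742836*1/3545536248 = -61903/295461354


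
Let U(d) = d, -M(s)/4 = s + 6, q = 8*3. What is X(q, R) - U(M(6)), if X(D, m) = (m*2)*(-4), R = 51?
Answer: -360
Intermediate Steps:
q = 24
M(s) = -24 - 4*s (M(s) = -4*(s + 6) = -4*(6 + s) = -24 - 4*s)
X(D, m) = -8*m (X(D, m) = (2*m)*(-4) = -8*m)
X(q, R) - U(M(6)) = -8*51 - (-24 - 4*6) = -408 - (-24 - 24) = -408 - 1*(-48) = -408 + 48 = -360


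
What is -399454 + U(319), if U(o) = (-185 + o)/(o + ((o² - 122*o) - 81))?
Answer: -25197957640/63081 ≈ -3.9945e+5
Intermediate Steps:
U(o) = (-185 + o)/(-81 + o² - 121*o) (U(o) = (-185 + o)/(o + (-81 + o² - 122*o)) = (-185 + o)/(-81 + o² - 121*o))
-399454 + U(319) = -399454 + (185 - 1*319)/(81 - 1*319² + 121*319) = -399454 + (185 - 319)/(81 - 1*101761 + 38599) = -399454 - 134/(81 - 101761 + 38599) = -399454 - 134/(-63081) = -399454 - 1/63081*(-134) = -399454 + 134/63081 = -25197957640/63081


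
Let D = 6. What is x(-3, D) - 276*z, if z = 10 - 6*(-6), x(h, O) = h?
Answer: -12699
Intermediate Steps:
z = 46 (z = 10 + 36 = 46)
x(-3, D) - 276*z = -3 - 276*46 = -3 - 12696 = -12699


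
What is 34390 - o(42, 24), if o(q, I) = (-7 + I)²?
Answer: 34101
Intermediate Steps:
34390 - o(42, 24) = 34390 - (-7 + 24)² = 34390 - 1*17² = 34390 - 1*289 = 34390 - 289 = 34101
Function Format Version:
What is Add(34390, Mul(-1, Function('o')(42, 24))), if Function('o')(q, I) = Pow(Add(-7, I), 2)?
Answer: 34101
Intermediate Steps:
Add(34390, Mul(-1, Function('o')(42, 24))) = Add(34390, Mul(-1, Pow(Add(-7, 24), 2))) = Add(34390, Mul(-1, Pow(17, 2))) = Add(34390, Mul(-1, 289)) = Add(34390, -289) = 34101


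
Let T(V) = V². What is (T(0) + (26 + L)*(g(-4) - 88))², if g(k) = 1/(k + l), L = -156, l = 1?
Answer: 1186802500/9 ≈ 1.3187e+8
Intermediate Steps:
g(k) = 1/(1 + k) (g(k) = 1/(k + 1) = 1/(1 + k))
(T(0) + (26 + L)*(g(-4) - 88))² = (0² + (26 - 156)*(1/(1 - 4) - 88))² = (0 - 130*(1/(-3) - 88))² = (0 - 130*(-⅓ - 88))² = (0 - 130*(-265/3))² = (0 + 34450/3)² = (34450/3)² = 1186802500/9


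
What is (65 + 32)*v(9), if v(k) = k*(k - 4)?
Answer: 4365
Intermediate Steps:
v(k) = k*(-4 + k)
(65 + 32)*v(9) = (65 + 32)*(9*(-4 + 9)) = 97*(9*5) = 97*45 = 4365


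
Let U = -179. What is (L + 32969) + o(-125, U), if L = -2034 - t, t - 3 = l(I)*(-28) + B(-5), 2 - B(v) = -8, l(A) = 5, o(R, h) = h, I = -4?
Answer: 30883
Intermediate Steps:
B(v) = 10 (B(v) = 2 - 1*(-8) = 2 + 8 = 10)
t = -127 (t = 3 + (5*(-28) + 10) = 3 + (-140 + 10) = 3 - 130 = -127)
L = -1907 (L = -2034 - 1*(-127) = -2034 + 127 = -1907)
(L + 32969) + o(-125, U) = (-1907 + 32969) - 179 = 31062 - 179 = 30883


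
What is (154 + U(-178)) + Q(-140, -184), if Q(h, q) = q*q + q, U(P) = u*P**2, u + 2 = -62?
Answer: -1993950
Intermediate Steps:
u = -64 (u = -2 - 62 = -64)
U(P) = -64*P**2
Q(h, q) = q + q**2 (Q(h, q) = q**2 + q = q + q**2)
(154 + U(-178)) + Q(-140, -184) = (154 - 64*(-178)**2) - 184*(1 - 184) = (154 - 64*31684) - 184*(-183) = (154 - 2027776) + 33672 = -2027622 + 33672 = -1993950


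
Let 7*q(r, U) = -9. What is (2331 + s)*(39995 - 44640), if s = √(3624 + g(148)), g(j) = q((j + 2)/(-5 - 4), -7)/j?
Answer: -10827495 - 4645*√972403845/518 ≈ -1.1107e+7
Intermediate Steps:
q(r, U) = -9/7 (q(r, U) = (⅐)*(-9) = -9/7)
g(j) = -9/(7*j)
s = √972403845/518 (s = √(3624 - 9/7/148) = √(3624 - 9/7*1/148) = √(3624 - 9/1036) = √(3754455/1036) = √972403845/518 ≈ 60.200)
(2331 + s)*(39995 - 44640) = (2331 + √972403845/518)*(39995 - 44640) = (2331 + √972403845/518)*(-4645) = -10827495 - 4645*√972403845/518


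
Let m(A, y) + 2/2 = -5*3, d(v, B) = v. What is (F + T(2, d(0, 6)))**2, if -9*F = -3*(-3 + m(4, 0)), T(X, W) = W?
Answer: 361/9 ≈ 40.111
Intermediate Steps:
m(A, y) = -16 (m(A, y) = -1 - 5*3 = -1 - 15 = -16)
F = -19/3 (F = -(-1)*(-3 - 16)/3 = -(-1)*(-19)/3 = -1/9*57 = -19/3 ≈ -6.3333)
(F + T(2, d(0, 6)))**2 = (-19/3 + 0)**2 = (-19/3)**2 = 361/9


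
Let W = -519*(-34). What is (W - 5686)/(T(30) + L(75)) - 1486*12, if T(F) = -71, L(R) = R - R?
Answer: -1278032/71 ≈ -18000.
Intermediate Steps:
W = 17646
L(R) = 0
(W - 5686)/(T(30) + L(75)) - 1486*12 = (17646 - 5686)/(-71 + 0) - 1486*12 = 11960/(-71) - 1*17832 = 11960*(-1/71) - 17832 = -11960/71 - 17832 = -1278032/71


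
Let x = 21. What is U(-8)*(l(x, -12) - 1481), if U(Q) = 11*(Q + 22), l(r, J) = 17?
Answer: -225456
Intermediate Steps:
U(Q) = 242 + 11*Q (U(Q) = 11*(22 + Q) = 242 + 11*Q)
U(-8)*(l(x, -12) - 1481) = (242 + 11*(-8))*(17 - 1481) = (242 - 88)*(-1464) = 154*(-1464) = -225456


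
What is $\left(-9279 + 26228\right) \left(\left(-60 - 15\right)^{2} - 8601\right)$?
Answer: $-50440224$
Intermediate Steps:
$\left(-9279 + 26228\right) \left(\left(-60 - 15\right)^{2} - 8601\right) = 16949 \left(\left(-75\right)^{2} - 8601\right) = 16949 \left(5625 - 8601\right) = 16949 \left(-2976\right) = -50440224$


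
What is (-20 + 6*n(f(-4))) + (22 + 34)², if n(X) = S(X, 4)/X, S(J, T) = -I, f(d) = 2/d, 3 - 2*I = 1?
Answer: 3128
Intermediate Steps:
I = 1 (I = 3/2 - ½*1 = 3/2 - ½ = 1)
S(J, T) = -1 (S(J, T) = -1*1 = -1)
n(X) = -1/X
(-20 + 6*n(f(-4))) + (22 + 34)² = (-20 + 6*(-1/(2/(-4)))) + (22 + 34)² = (-20 + 6*(-1/(2*(-¼)))) + 56² = (-20 + 6*(-1/(-½))) + 3136 = (-20 + 6*(-1*(-2))) + 3136 = (-20 + 6*2) + 3136 = (-20 + 12) + 3136 = -8 + 3136 = 3128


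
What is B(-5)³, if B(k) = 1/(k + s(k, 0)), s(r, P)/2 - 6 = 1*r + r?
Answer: -1/2197 ≈ -0.00045517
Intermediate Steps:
s(r, P) = 12 + 4*r (s(r, P) = 12 + 2*(1*r + r) = 12 + 2*(r + r) = 12 + 2*(2*r) = 12 + 4*r)
B(k) = 1/(12 + 5*k) (B(k) = 1/(k + (12 + 4*k)) = 1/(12 + 5*k))
B(-5)³ = (1/(12 + 5*(-5)))³ = (1/(12 - 25))³ = (1/(-13))³ = (-1/13)³ = -1/2197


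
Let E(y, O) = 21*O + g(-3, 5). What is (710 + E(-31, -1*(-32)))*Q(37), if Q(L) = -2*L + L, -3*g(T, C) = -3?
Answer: -51171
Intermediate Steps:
g(T, C) = 1 (g(T, C) = -⅓*(-3) = 1)
E(y, O) = 1 + 21*O (E(y, O) = 21*O + 1 = 1 + 21*O)
Q(L) = -L
(710 + E(-31, -1*(-32)))*Q(37) = (710 + (1 + 21*(-1*(-32))))*(-1*37) = (710 + (1 + 21*32))*(-37) = (710 + (1 + 672))*(-37) = (710 + 673)*(-37) = 1383*(-37) = -51171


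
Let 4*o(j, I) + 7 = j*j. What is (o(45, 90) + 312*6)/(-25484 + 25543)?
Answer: 4753/118 ≈ 40.280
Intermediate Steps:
o(j, I) = -7/4 + j**2/4 (o(j, I) = -7/4 + (j*j)/4 = -7/4 + j**2/4)
(o(45, 90) + 312*6)/(-25484 + 25543) = ((-7/4 + (1/4)*45**2) + 312*6)/(-25484 + 25543) = ((-7/4 + (1/4)*2025) + 1872)/59 = ((-7/4 + 2025/4) + 1872)*(1/59) = (1009/2 + 1872)*(1/59) = (4753/2)*(1/59) = 4753/118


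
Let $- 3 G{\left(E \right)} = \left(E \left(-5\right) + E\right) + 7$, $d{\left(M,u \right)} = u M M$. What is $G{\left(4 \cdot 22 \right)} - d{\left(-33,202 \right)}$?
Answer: $-219863$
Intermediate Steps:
$d{\left(M,u \right)} = u M^{2}$ ($d{\left(M,u \right)} = M u M = u M^{2}$)
$G{\left(E \right)} = - \frac{7}{3} + \frac{4 E}{3}$ ($G{\left(E \right)} = - \frac{\left(E \left(-5\right) + E\right) + 7}{3} = - \frac{\left(- 5 E + E\right) + 7}{3} = - \frac{- 4 E + 7}{3} = - \frac{7 - 4 E}{3} = - \frac{7}{3} + \frac{4 E}{3}$)
$G{\left(4 \cdot 22 \right)} - d{\left(-33,202 \right)} = \left(- \frac{7}{3} + \frac{4 \cdot 4 \cdot 22}{3}\right) - 202 \left(-33\right)^{2} = \left(- \frac{7}{3} + \frac{4}{3} \cdot 88\right) - 202 \cdot 1089 = \left(- \frac{7}{3} + \frac{352}{3}\right) - 219978 = 115 - 219978 = -219863$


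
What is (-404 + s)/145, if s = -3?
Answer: -407/145 ≈ -2.8069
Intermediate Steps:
(-404 + s)/145 = (-404 - 3)/145 = (1/145)*(-407) = -407/145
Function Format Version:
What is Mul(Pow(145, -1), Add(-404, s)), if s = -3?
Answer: Rational(-407, 145) ≈ -2.8069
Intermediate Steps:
Mul(Pow(145, -1), Add(-404, s)) = Mul(Pow(145, -1), Add(-404, -3)) = Mul(Rational(1, 145), -407) = Rational(-407, 145)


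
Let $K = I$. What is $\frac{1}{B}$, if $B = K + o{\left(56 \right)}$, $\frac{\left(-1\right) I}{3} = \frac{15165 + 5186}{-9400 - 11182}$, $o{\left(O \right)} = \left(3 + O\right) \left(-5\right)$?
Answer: $- \frac{20582}{6010637} \approx -0.0034243$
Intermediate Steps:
$o{\left(O \right)} = -15 - 5 O$
$I = \frac{61053}{20582}$ ($I = - 3 \frac{15165 + 5186}{-9400 - 11182} = - 3 \frac{20351}{-20582} = - 3 \cdot 20351 \left(- \frac{1}{20582}\right) = \left(-3\right) \left(- \frac{20351}{20582}\right) = \frac{61053}{20582} \approx 2.9663$)
$K = \frac{61053}{20582} \approx 2.9663$
$B = - \frac{6010637}{20582}$ ($B = \frac{61053}{20582} - 295 = - \frac{6010637}{20582} \approx -292.03$)
$\frac{1}{B} = \frac{1}{- \frac{6010637}{20582}} = - \frac{20582}{6010637}$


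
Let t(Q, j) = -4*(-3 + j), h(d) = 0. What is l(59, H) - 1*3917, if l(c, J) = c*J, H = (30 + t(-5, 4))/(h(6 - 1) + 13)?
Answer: -3799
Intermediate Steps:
t(Q, j) = 12 - 4*j
H = 2 (H = (30 + (12 - 4*4))/(0 + 13) = (30 + (12 - 16))/13 = (30 - 4)*(1/13) = 26*(1/13) = 2)
l(c, J) = J*c
l(59, H) - 1*3917 = 2*59 - 1*3917 = 118 - 3917 = -3799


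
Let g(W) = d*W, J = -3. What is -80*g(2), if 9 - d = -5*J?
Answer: 960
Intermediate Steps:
d = -6 (d = 9 - (-5)*(-3) = 9 - 1*15 = 9 - 15 = -6)
g(W) = -6*W
-80*g(2) = -(-480)*2 = -80*(-12) = 960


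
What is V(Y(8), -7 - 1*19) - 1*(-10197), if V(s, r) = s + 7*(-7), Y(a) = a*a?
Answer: 10212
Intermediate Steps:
Y(a) = a²
V(s, r) = -49 + s (V(s, r) = s - 49 = -49 + s)
V(Y(8), -7 - 1*19) - 1*(-10197) = (-49 + 8²) - 1*(-10197) = (-49 + 64) + 10197 = 15 + 10197 = 10212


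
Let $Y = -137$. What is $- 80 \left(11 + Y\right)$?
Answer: $10080$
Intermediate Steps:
$- 80 \left(11 + Y\right) = - 80 \left(11 - 137\right) = \left(-80\right) \left(-126\right) = 10080$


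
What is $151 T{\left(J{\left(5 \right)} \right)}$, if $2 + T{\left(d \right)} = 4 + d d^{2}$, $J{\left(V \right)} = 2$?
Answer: $1510$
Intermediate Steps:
$T{\left(d \right)} = 2 + d^{3}$ ($T{\left(d \right)} = -2 + \left(4 + d d^{2}\right) = -2 + \left(4 + d^{3}\right) = 2 + d^{3}$)
$151 T{\left(J{\left(5 \right)} \right)} = 151 \left(2 + 2^{3}\right) = 151 \left(2 + 8\right) = 151 \cdot 10 = 1510$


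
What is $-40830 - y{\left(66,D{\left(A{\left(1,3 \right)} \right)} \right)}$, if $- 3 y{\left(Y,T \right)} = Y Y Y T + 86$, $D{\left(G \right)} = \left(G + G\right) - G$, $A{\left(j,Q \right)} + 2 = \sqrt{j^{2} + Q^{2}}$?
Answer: $- \frac{697396}{3} + 95832 \sqrt{10} \approx 70582.0$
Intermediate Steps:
$A{\left(j,Q \right)} = -2 + \sqrt{Q^{2} + j^{2}}$ ($A{\left(j,Q \right)} = -2 + \sqrt{j^{2} + Q^{2}} = -2 + \sqrt{Q^{2} + j^{2}}$)
$D{\left(G \right)} = G$ ($D{\left(G \right)} = 2 G - G = G$)
$y{\left(Y,T \right)} = - \frac{86}{3} - \frac{T Y^{3}}{3}$ ($y{\left(Y,T \right)} = - \frac{Y Y Y T + 86}{3} = - \frac{Y^{2} Y T + 86}{3} = - \frac{Y^{3} T + 86}{3} = - \frac{T Y^{3} + 86}{3} = - \frac{86 + T Y^{3}}{3} = - \frac{86}{3} - \frac{T Y^{3}}{3}$)
$-40830 - y{\left(66,D{\left(A{\left(1,3 \right)} \right)} \right)} = -40830 - \left(- \frac{86}{3} - \frac{\left(-2 + \sqrt{3^{2} + 1^{2}}\right) 66^{3}}{3}\right) = -40830 - \left(- \frac{86}{3} - \frac{1}{3} \left(-2 + \sqrt{9 + 1}\right) 287496\right) = -40830 - \left(- \frac{86}{3} - \frac{1}{3} \left(-2 + \sqrt{10}\right) 287496\right) = -40830 - \left(- \frac{86}{3} + \left(191664 - 95832 \sqrt{10}\right)\right) = -40830 - \left(\frac{574906}{3} - 95832 \sqrt{10}\right) = - \frac{697396}{3} + 95832 \sqrt{10}$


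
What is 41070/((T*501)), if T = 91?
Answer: 13690/15197 ≈ 0.90084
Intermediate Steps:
41070/((T*501)) = 41070/((91*501)) = 41070/45591 = 41070*(1/45591) = 13690/15197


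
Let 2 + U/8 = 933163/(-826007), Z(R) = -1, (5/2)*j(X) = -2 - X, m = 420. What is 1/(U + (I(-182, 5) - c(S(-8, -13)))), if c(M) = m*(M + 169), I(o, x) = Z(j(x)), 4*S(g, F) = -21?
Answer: -118001/8118591264 ≈ -1.4535e-5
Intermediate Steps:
j(X) = -4/5 - 2*X/5 (j(X) = 2*(-2 - X)/5 = -4/5 - 2*X/5)
S(g, F) = -21/4 (S(g, F) = (1/4)*(-21) = -21/4)
I(o, x) = -1
c(M) = 70980 + 420*M (c(M) = 420*(M + 169) = 420*(169 + M) = 70980 + 420*M)
U = -2954488/118001 (U = -16 + 8*(933163/(-826007)) = -16 + 8*(933163*(-1/826007)) = -16 + 8*(-133309/118001) = -16 - 1066472/118001 = -2954488/118001 ≈ -25.038)
1/(U + (I(-182, 5) - c(S(-8, -13)))) = 1/(-2954488/118001 + (-1 - (70980 + 420*(-21/4)))) = 1/(-2954488/118001 + (-1 - (70980 - 2205))) = 1/(-2954488/118001 + (-1 - 1*68775)) = 1/(-2954488/118001 + (-1 - 68775)) = 1/(-2954488/118001 - 68776) = 1/(-8118591264/118001) = -118001/8118591264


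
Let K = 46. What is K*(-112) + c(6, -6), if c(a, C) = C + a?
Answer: -5152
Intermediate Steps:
K*(-112) + c(6, -6) = 46*(-112) + (-6 + 6) = -5152 + 0 = -5152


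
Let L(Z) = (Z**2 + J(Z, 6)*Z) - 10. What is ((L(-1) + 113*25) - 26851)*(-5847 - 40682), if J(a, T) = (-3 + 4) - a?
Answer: 1118417573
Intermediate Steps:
J(a, T) = 1 - a
L(Z) = -10 + Z**2 + Z*(1 - Z) (L(Z) = (Z**2 + (1 - Z)*Z) - 10 = (Z**2 + Z*(1 - Z)) - 10 = -10 + Z**2 + Z*(1 - Z))
((L(-1) + 113*25) - 26851)*(-5847 - 40682) = (((-10 - 1) + 113*25) - 26851)*(-5847 - 40682) = ((-11 + 2825) - 26851)*(-46529) = (2814 - 26851)*(-46529) = -24037*(-46529) = 1118417573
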